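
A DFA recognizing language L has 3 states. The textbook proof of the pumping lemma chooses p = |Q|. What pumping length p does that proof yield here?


Pumping lemma for regular languages (standard proof):
Take p = |Q|, the number of DFA states.
Any string of length >= |Q| passes through |Q|+1 states while reading its first |Q| symbols,
so by pigeonhole some state repeats, giving the loop that can be pumped.
Here |Q| = 3
Therefore the proof uses p = 3

3


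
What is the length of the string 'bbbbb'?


String: 'bbbbb'
Counting characters:
  'b' appears 5 time(s)
Total length = 0 + 5 = 5

5


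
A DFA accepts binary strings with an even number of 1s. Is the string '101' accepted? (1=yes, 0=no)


DFA has 2 states: q_even (start, accept=yes) and q_odd
Processing string '101' character by character:
  Position 0: read '1', 1-count=1 -> q_odd
  Position 1: read '0', 1-count=1 -> q_odd (no change)
  Position 2: read '1', 1-count=2 -> q_even
Final state: q_even, total 1s = 2 (even); the DFA requires an even count -> accept

1


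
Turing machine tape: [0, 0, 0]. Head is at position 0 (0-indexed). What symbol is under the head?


Tape: [0, 0, 0]
Positions: 0 1 2
Values:    0 0 0
Head at position 0
tape[0] = 0

0


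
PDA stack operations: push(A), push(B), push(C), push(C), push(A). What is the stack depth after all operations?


Tracing stack operations:
  push(A) -> stack = [A], depth=1
  push(B) -> stack = [A,B], depth=2
  push(C) -> stack = [A,B,C], depth=3
  push(C) -> stack = [A,B,C,C], depth=4
  push(A) -> stack = [A,B,C,C,A], depth=5
Final depth = 5

5


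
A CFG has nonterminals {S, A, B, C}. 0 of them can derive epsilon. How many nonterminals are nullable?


Nonterminals: {S, A, B, C}
A nonterminal is nullable if it can derive epsilon
Counting nullable nonterminals: 0
Total nullable = 0

0


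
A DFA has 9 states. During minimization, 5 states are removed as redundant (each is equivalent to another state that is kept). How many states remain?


Original DFA: 9 states
Redundant states removed: 5
Minimized states = original - removed
= 9 - 5
= 4

4


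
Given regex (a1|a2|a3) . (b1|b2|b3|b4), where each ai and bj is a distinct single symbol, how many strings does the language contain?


First group: 3 alternatives
Second group: 4 alternatives
Concatenation: each choice from group 1 pairs with each from group 2
Total = 3 x 4 = 12

12


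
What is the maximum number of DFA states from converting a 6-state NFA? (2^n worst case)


NFA has 6 states
Subset construction: each DFA state = subset of NFA states
Maximum subsets = 2^6
2^6 = 64

64


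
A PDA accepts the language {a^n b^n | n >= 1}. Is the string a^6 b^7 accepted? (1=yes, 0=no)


Language requires equal numbers of a's and b's
PDA pushes for each 'a', pops for each 'b'
Number of a's = 6
Number of b's = 7
6 != 7 -> Reject

0


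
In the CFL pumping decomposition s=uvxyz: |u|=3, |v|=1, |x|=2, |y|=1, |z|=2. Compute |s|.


|s| = |u| + |v| + |x| + |y| + |z|
= 3 + 1 + 2 + 1 + 2
= 4 + 2 + 3
= 6 + 3
= 9

9


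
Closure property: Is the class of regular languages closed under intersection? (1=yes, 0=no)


Regular languages are closed under all standard operations:
- Union: Yes (product construction)
- Intersection: Yes (product construction)
- Complement: Yes (swap accept/reject)
- Concatenation: Yes (NFA construction)
Operation: intersection -> Closed

1


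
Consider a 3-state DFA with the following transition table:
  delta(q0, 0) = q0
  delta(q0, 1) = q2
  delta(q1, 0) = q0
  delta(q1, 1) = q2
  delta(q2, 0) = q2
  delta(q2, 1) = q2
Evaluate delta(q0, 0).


Looking up transition function:
delta(q0, 0) in the table
Row: q0, Column: 0
Result: q0

q0


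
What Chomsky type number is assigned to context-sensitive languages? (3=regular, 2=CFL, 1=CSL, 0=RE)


Chomsky hierarchy levels:
  Type 3: Regular (DFA/NFA/regex)
  Type 2: Context-free (PDA)
  Type 1: Context-sensitive
  Type 0: Recursively enumerable (TM)
'context-sensitive' corresponds to Type 1

1


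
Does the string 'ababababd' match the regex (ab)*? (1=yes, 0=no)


Pattern: (ab)*
String: 'ababababd'
Pattern requires: zero or more repetitions of 'ab'
Length 9 is odd -> cannot be (ab)* -> no match
Result: 0

0


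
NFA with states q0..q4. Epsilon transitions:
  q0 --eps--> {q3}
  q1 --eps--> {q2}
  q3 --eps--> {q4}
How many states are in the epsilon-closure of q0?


Starting from q0
Initialize closure = {q0}
Follow epsilon from q0 -> add q3
Follow epsilon from q3 -> add q4
Final closure: {q0, q3, q4}
Size = 3

3


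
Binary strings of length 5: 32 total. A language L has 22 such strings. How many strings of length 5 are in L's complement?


Alphabet: {0,1}
String length: 5
Total strings of length 5 = 2^5 = 32
Strings in L = 22
Complement = total - |L|
= 32 - 22
= 10

10


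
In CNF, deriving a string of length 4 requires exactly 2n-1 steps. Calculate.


Chomsky Normal Form derivation:
String length n = 4
Each step either:
  - Splits a nonterminal into two (n-1 such steps)
  - Converts a nonterminal to terminal (n such steps)
Total = (n-1) + n = 2n - 1
= 2(4) - 1
= 8 - 1
= 7

7


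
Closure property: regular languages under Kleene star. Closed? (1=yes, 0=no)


Regular languages are closed under:
- Union (DFA product construction)
- Intersection (DFA product construction)
- Complement (swap accept/reject states)
- Concatenation (NFA construction)
- Kleene star (NFA construction)
Kleene star is in this list
Therefore: closed

1


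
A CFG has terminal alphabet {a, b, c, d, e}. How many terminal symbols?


Terminal symbols: a, b, c, d, e
Counting each: a (#1), b (#2), c (#3), d (#4), e (#5)
Total = 5

5


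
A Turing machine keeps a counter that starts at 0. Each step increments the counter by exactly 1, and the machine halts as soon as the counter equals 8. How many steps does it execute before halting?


Counter starts at 0. Counting sequence:
  Step 1: counter = 1
  Step 2: counter = 2
  Step 3: counter = 3
  Step 4: counter = 4
  Step 5: counter = 5
  Step 6: counter = 6
  Step 7: counter = 7
  Step 8: counter = 8
Counter reached 8 -> halt
Total steps = 8

8


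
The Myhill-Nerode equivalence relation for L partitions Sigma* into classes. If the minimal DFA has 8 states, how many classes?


Myhill-Nerode theorem:
Number of equivalence classes = number of states in minimal DFA
Minimal DFA states = 8
Therefore equivalence classes = 8

8


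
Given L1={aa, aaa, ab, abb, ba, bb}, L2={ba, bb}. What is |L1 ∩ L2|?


L1 = {aa, aaa, ab, abb, ba, bb}
L2 = {ba, bb}
Checking each string in L1 against L2:
  'aa': in L2? No
  'aaa': in L2? No
  'ab': in L2? No
  'abb': in L2? No
  'ba': in L2? Yes
  'bb': in L2? Yes
Intersection = {ba, bb}
|L1 ∩ L2| = 2

2


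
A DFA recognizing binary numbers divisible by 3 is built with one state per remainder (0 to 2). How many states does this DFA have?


Divisibility by 3 is tracked via the remainder mod 3: 0, 1, ..., 2
The construction assigns one state to each remainder
Number of remainders = 3

3


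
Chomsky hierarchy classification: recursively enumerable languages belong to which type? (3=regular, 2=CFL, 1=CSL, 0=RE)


Chomsky hierarchy levels:
  Type 3: Regular (DFA/NFA/regex)
  Type 2: Context-free (PDA)
  Type 1: Context-sensitive
  Type 0: Recursively enumerable (TM)
'recursively enumerable' corresponds to Type 0

0


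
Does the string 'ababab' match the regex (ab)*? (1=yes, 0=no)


Pattern: (ab)*
String: 'ababab'
Pattern requires: zero or more repetitions of 'ab'
Pairs: ['ab', 'ab', 'ab']
All pairs are 'ab'? Yes
Result: 1

1


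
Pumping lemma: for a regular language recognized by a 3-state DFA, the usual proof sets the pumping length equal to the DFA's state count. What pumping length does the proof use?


Pumping lemma for regular languages (standard proof):
Take p = |Q|, the number of DFA states.
Any string of length >= |Q| passes through |Q|+1 states while reading its first |Q| symbols,
so by pigeonhole some state repeats, giving the loop that can be pumped.
Here |Q| = 3
Therefore the proof uses p = 3

3


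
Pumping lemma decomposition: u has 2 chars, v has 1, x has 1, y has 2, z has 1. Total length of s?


|s| = |u| + |v| + |x| + |y| + |z|
= 2 + 1 + 1 + 2 + 1
= 3 + 1 + 3
= 4 + 3
= 7

7


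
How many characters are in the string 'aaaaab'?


String: 'aaaaab'
Counting characters:
  'a' appears 5 time(s)
  'b' appears 1 time(s)
Total length = 5 + 1 = 6

6


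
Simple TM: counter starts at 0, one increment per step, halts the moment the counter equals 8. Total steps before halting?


Counter starts at 0. Counting sequence:
  Step 1: counter = 1
  Step 2: counter = 2
  Step 3: counter = 3
  Step 4: counter = 4
  Step 5: counter = 5
  Step 6: counter = 6
  Step 7: counter = 7
  Step 8: counter = 8
Counter reached 8 -> halt
Total steps = 8

8


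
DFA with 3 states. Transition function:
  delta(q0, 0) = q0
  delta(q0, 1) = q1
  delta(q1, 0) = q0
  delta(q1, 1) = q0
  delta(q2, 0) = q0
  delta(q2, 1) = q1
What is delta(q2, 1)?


Looking up transition function:
delta(q2, 1) in the table
Row: q2, Column: 1
Result: q1

q1


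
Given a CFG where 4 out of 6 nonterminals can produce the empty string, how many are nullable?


Nonterminals: {S, A, B, C, D, E}
A nonterminal is nullable if it can derive epsilon
Counting nullable nonterminals: 4
Total nullable = 4

4


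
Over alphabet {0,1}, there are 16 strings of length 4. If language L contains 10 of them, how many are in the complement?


Alphabet: {0,1}
String length: 4
Total strings of length 4 = 2^4 = 16
Strings in L = 10
Complement = total - |L|
= 16 - 10
= 6

6


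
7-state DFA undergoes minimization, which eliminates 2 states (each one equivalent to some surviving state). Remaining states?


Original DFA: 7 states
Redundant states removed: 2
Minimized states = original - removed
= 7 - 2
= 5

5


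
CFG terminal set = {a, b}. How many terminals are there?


Terminal symbols: a, b
Counting each: a (#1), b (#2)
Total = 2

2


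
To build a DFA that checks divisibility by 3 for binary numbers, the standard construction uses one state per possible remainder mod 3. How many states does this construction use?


Divisibility by 3 is tracked via the remainder mod 3: 0, 1, ..., 2
The construction assigns one state to each remainder
Number of remainders = 3

3


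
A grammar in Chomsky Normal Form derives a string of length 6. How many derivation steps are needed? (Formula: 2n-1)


Chomsky Normal Form derivation:
String length n = 6
Each step either:
  - Splits a nonterminal into two (n-1 such steps)
  - Converts a nonterminal to terminal (n such steps)
Total = (n-1) + n = 2n - 1
= 2(6) - 1
= 12 - 1
= 11

11


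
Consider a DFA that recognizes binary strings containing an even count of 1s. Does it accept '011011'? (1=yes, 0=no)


DFA has 2 states: q_even (start, accept=yes) and q_odd
Processing string '011011' character by character:
  Position 0: read '0', 1-count=0 -> q_even (no change)
  Position 1: read '1', 1-count=1 -> q_odd
  Position 2: read '1', 1-count=2 -> q_even
  Position 3: read '0', 1-count=2 -> q_even (no change)
  Position 4: read '1', 1-count=3 -> q_odd
  Position 5: read '1', 1-count=4 -> q_even
Final state: q_even, total 1s = 4 (even); the DFA requires an even count -> accept

1


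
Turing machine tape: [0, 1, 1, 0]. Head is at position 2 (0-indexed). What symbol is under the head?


Tape: [0, 1, 1, 0]
Positions: 0 1 2 3
Values:    0 1 1 0
Head at position 2
tape[2] = 1

1


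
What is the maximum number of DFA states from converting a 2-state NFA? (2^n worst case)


NFA has 2 states
Subset construction: each DFA state = subset of NFA states
Maximum subsets = 2^2
2^2 = 4

4


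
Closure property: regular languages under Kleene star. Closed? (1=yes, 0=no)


Regular languages are closed under:
- Union (DFA product construction)
- Intersection (DFA product construction)
- Complement (swap accept/reject states)
- Concatenation (NFA construction)
- Kleene star (NFA construction)
Kleene star is in this list
Therefore: closed

1


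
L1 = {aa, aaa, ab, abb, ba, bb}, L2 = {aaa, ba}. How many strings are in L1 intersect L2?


L1 = {aa, aaa, ab, abb, ba, bb}
L2 = {aaa, ba}
Checking each string in L1 against L2:
  'aa': in L2? No
  'aaa': in L2? Yes
  'ab': in L2? No
  'abb': in L2? No
  'ba': in L2? Yes
  'bb': in L2? No
Intersection = {aaa, ba}
|L1 ∩ L2| = 2

2


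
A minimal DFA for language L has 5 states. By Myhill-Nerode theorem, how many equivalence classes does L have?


Myhill-Nerode theorem:
Number of equivalence classes = number of states in minimal DFA
Minimal DFA states = 5
Therefore equivalence classes = 5

5


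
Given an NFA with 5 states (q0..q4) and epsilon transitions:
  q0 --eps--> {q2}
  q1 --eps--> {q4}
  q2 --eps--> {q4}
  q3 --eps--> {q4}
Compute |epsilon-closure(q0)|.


Starting from q0
Initialize closure = {q0}
Follow epsilon from q0 -> add q2
Follow epsilon from q2 -> add q4
Final closure: {q0, q2, q4}
Size = 3

3


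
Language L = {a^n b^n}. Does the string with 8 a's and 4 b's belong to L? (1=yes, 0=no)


Language requires equal numbers of a's and b's
PDA pushes for each 'a', pops for each 'b'
Number of a's = 8
Number of b's = 4
8 != 4 -> Reject

0


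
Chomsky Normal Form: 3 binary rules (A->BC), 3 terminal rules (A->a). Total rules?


CNF allows two rule forms:
  A -> BC (binary): 3 rules
  A -> a (terminal): 3 rules
Total = 3 + 3 = 6

6


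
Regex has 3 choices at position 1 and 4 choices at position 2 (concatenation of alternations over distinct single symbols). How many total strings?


First group: 3 alternatives
Second group: 4 alternatives
Concatenation: each choice from group 1 pairs with each from group 2
Total = 3 x 4 = 12

12


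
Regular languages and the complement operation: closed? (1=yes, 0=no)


Regular languages are closed under all standard operations:
- Union: Yes (product construction)
- Intersection: Yes (product construction)
- Complement: Yes (swap accept/reject)
- Concatenation: Yes (NFA construction)
Operation: complement -> Closed

1


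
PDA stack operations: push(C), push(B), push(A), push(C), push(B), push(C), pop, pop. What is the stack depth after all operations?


Tracing stack operations:
  push(C) -> stack = [C], depth=1
  push(B) -> stack = [C,B], depth=2
  push(A) -> stack = [C,B,A], depth=3
  push(C) -> stack = [C,B,A,C], depth=4
  push(B) -> stack = [C,B,A,C,B], depth=5
  push(C) -> stack = [C,B,A,C,B,C], depth=6
  pop -> removed C, stack = [C,B,A,C,B], depth=5
  pop -> removed B, stack = [C,B,A,C], depth=4
Final depth = 4

4


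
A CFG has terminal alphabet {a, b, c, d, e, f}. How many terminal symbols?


Terminal symbols: a, b, c, d, e, f
Counting each: a (#1), b (#2), c (#3), d (#4), e (#5), f (#6)
Total = 6

6


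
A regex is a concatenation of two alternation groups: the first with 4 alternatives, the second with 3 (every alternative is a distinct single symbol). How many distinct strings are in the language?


First group: 4 alternatives
Second group: 3 alternatives
Concatenation: each choice from group 1 pairs with each from group 2
Total = 4 x 3 = 12

12


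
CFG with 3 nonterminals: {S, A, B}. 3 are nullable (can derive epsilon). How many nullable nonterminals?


Nonterminals: {S, A, B}
A nonterminal is nullable if it can derive epsilon
Counting nullable nonterminals: 3
Total nullable = 3

3


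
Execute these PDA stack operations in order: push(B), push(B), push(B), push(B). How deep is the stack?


Tracing stack operations:
  push(B) -> stack = [B], depth=1
  push(B) -> stack = [B,B], depth=2
  push(B) -> stack = [B,B,B], depth=3
  push(B) -> stack = [B,B,B,B], depth=4
Final depth = 4

4


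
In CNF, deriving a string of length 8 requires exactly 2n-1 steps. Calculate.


Chomsky Normal Form derivation:
String length n = 8
Each step either:
  - Splits a nonterminal into two (n-1 such steps)
  - Converts a nonterminal to terminal (n such steps)
Total = (n-1) + n = 2n - 1
= 2(8) - 1
= 16 - 1
= 15

15


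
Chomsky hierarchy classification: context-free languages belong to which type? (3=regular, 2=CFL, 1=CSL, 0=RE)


Chomsky hierarchy levels:
  Type 3: Regular (DFA/NFA/regex)
  Type 2: Context-free (PDA)
  Type 1: Context-sensitive
  Type 0: Recursively enumerable (TM)
'context-free' corresponds to Type 2

2


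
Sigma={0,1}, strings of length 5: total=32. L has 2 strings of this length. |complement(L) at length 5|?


Alphabet: {0,1}
String length: 5
Total strings of length 5 = 2^5 = 32
Strings in L = 2
Complement = total - |L|
= 32 - 2
= 30

30


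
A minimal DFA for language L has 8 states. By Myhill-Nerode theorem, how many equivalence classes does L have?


Myhill-Nerode theorem:
Number of equivalence classes = number of states in minimal DFA
Minimal DFA states = 8
Therefore equivalence classes = 8

8


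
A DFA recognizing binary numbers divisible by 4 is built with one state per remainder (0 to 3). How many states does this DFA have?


Divisibility by 4 is tracked via the remainder mod 4: 0, 1, ..., 3
The construction assigns one state to each remainder
Number of remainders = 4

4


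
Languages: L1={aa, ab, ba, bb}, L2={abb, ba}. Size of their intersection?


L1 = {aa, ab, ba, bb}
L2 = {abb, ba}
Checking each string in L1 against L2:
  'aa': in L2? No
  'ab': in L2? No
  'ba': in L2? Yes
  'bb': in L2? No
Intersection = {ba}
|L1 ∩ L2| = 1

1


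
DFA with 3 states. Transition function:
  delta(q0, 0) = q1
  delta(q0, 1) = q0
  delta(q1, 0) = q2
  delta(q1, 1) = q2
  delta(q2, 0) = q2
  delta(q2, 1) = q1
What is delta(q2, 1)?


Looking up transition function:
delta(q2, 1) in the table
Row: q2, Column: 1
Result: q1

q1


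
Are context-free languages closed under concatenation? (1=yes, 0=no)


CFL closure properties:
  Closed under: union, concatenation, Kleene star
  NOT closed under: intersection, complement
Operation 'concatenation' is in closed list -> Yes (closed)

1


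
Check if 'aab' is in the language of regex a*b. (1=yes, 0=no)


Pattern: a*b
String: 'aab'
Pattern requires: zero or more 'a's followed by exactly one 'b'
Found 2 leading 'a's
Remaining: 'b'
Remaining is exactly 'b' -> match
Result: 1

1


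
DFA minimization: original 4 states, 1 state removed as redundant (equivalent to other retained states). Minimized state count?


Original DFA: 4 states
Redundant states removed: 1
Minimized states = original - removed
= 4 - 1
= 3

3


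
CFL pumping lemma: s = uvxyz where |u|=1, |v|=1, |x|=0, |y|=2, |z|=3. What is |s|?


|s| = |u| + |v| + |x| + |y| + |z|
= 1 + 1 + 0 + 2 + 3
= 2 + 0 + 5
= 2 + 5
= 7

7


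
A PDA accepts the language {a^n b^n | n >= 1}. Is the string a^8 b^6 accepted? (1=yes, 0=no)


Language requires equal numbers of a's and b's
PDA pushes for each 'a', pops for each 'b'
Number of a's = 8
Number of b's = 6
8 != 6 -> Reject

0


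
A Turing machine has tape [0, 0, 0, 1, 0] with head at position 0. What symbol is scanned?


Tape: [0, 0, 0, 1, 0]
Positions: 0 1 2 3 4
Values:    0 0 0 1 0
Head at position 0
tape[0] = 0

0


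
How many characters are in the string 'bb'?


String: 'bb'
Counting characters:
  'b' appears 2 time(s)
Total length = 0 + 2 = 2

2


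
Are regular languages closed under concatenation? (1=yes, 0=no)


Regular languages are closed under:
- Union (DFA product construction)
- Intersection (DFA product construction)
- Complement (swap accept/reject states)
- Concatenation (NFA construction)
- Kleene star (NFA construction)
concatenation is in this list
Therefore: closed

1


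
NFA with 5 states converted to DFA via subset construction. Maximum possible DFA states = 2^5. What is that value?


NFA has 5 states
Subset construction: each DFA state = subset of NFA states
Maximum subsets = 2^5
2^5 = 32

32


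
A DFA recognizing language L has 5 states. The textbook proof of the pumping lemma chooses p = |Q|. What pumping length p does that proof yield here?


Pumping lemma for regular languages (standard proof):
Take p = |Q|, the number of DFA states.
Any string of length >= |Q| passes through |Q|+1 states while reading its first |Q| symbols,
so by pigeonhole some state repeats, giving the loop that can be pumped.
Here |Q| = 5
Therefore the proof uses p = 5

5


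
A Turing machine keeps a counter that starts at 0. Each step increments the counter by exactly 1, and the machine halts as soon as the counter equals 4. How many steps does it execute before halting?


Counter starts at 0. Counting sequence:
  Step 1: counter = 1
  Step 2: counter = 2
  Step 3: counter = 3
  Step 4: counter = 4
Counter reached 4 -> halt
Total steps = 4

4


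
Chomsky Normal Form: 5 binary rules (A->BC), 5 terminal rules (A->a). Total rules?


CNF allows two rule forms:
  A -> BC (binary): 5 rules
  A -> a (terminal): 5 rules
Total = 5 + 5 = 10

10


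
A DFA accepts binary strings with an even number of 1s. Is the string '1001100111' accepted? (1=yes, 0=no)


DFA has 2 states: q_even (start, accept=yes) and q_odd
Processing string '1001100111' character by character:
  Position 0: read '1', 1-count=1 -> q_odd
  Position 1: read '0', 1-count=1 -> q_odd (no change)
  Position 2: read '0', 1-count=1 -> q_odd (no change)
  Position 3: read '1', 1-count=2 -> q_even
  Position 4: read '1', 1-count=3 -> q_odd
  Position 5: read '0', 1-count=3 -> q_odd (no change)
  Position 6: read '0', 1-count=3 -> q_odd (no change)
  Position 7: read '1', 1-count=4 -> q_even
  Position 8: read '1', 1-count=5 -> q_odd
  Position 9: read '1', 1-count=6 -> q_even
Final state: q_even, total 1s = 6 (even); the DFA requires an even count -> accept

1


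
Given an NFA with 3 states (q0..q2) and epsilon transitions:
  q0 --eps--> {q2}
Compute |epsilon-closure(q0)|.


Starting from q0
Initialize closure = {q0}
Follow epsilon from q0 -> add q2
Final closure: {q0, q2}
Size = 2

2


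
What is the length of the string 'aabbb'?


String: 'aabbb'
Counting characters:
  'a' appears 2 time(s)
  'b' appears 3 time(s)
Total length = 2 + 3 = 5

5


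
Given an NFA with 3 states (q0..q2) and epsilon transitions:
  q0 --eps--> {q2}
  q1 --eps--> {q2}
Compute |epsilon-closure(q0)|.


Starting from q0
Initialize closure = {q0}
Follow epsilon from q0 -> add q2
Final closure: {q0, q2}
Size = 2

2


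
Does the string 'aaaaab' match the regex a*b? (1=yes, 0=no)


Pattern: a*b
String: 'aaaaab'
Pattern requires: zero or more 'a's followed by exactly one 'b'
Found 5 leading 'a's
Remaining: 'b'
Remaining is exactly 'b' -> match
Result: 1

1


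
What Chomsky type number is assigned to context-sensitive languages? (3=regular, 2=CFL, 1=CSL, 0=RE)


Chomsky hierarchy levels:
  Type 3: Regular (DFA/NFA/regex)
  Type 2: Context-free (PDA)
  Type 1: Context-sensitive
  Type 0: Recursively enumerable (TM)
'context-sensitive' corresponds to Type 1

1


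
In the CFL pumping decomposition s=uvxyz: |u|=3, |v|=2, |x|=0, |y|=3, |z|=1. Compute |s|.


|s| = |u| + |v| + |x| + |y| + |z|
= 3 + 2 + 0 + 3 + 1
= 5 + 0 + 4
= 5 + 4
= 9

9


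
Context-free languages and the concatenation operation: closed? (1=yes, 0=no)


CFL closure properties:
  Closed under: union, concatenation, Kleene star
  NOT closed under: intersection, complement
Operation 'concatenation' is in closed list -> Yes (closed)

1


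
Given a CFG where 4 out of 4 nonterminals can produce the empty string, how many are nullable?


Nonterminals: {S, A, B, C}
A nonterminal is nullable if it can derive epsilon
Counting nullable nonterminals: 4
Total nullable = 4

4


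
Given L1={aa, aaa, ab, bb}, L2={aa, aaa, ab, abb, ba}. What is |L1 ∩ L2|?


L1 = {aa, aaa, ab, bb}
L2 = {aa, aaa, ab, abb, ba}
Checking each string in L1 against L2:
  'aa': in L2? Yes
  'aaa': in L2? Yes
  'ab': in L2? Yes
  'bb': in L2? No
Intersection = {aa, aaa, ab}
|L1 ∩ L2| = 3

3


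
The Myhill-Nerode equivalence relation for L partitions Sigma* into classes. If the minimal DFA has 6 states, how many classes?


Myhill-Nerode theorem:
Number of equivalence classes = number of states in minimal DFA
Minimal DFA states = 6
Therefore equivalence classes = 6

6


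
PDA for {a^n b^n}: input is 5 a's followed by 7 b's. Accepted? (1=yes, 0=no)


Language requires equal numbers of a's and b's
PDA pushes for each 'a', pops for each 'b'
Number of a's = 5
Number of b's = 7
5 != 7 -> Reject

0


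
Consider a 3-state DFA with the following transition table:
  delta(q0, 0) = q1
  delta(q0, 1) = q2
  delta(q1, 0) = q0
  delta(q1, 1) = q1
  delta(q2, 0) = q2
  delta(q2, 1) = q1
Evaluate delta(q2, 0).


Looking up transition function:
delta(q2, 0) in the table
Row: q2, Column: 0
Result: q2

q2


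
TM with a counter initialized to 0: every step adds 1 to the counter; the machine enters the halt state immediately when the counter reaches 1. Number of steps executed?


Counter starts at 0. Counting sequence:
  Step 1: counter = 1
Counter reached 1 -> halt
Total steps = 1

1


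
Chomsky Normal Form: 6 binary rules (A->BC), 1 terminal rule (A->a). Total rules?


CNF allows two rule forms:
  A -> BC (binary): 6 rules
  A -> a (terminal): 1 rule
Total = 6 + 1 = 7

7


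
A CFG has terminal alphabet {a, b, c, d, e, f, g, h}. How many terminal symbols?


Terminal symbols: a, b, c, d, e, f, g, h
Counting each: a (#1), b (#2), c (#3), d (#4), e (#5), f (#6), g (#7), h (#8)
Total = 8

8


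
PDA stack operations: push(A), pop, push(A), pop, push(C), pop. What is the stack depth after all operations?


Tracing stack operations:
  push(A) -> stack = [A], depth=1
  pop -> removed A, stack = [], depth=0
  push(A) -> stack = [A], depth=1
  pop -> removed A, stack = [], depth=0
  push(C) -> stack = [C], depth=1
  pop -> removed C, stack = [], depth=0
Final depth = 0

0


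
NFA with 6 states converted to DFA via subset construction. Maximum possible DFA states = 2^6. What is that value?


NFA has 6 states
Subset construction: each DFA state = subset of NFA states
Maximum subsets = 2^6
2^6 = 64

64


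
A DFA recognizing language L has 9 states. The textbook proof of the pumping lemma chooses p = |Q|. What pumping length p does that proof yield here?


Pumping lemma for regular languages (standard proof):
Take p = |Q|, the number of DFA states.
Any string of length >= |Q| passes through |Q|+1 states while reading its first |Q| symbols,
so by pigeonhole some state repeats, giving the loop that can be pumped.
Here |Q| = 9
Therefore the proof uses p = 9

9


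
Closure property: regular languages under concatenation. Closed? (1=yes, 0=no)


Regular languages are closed under:
- Union (DFA product construction)
- Intersection (DFA product construction)
- Complement (swap accept/reject states)
- Concatenation (NFA construction)
- Kleene star (NFA construction)
concatenation is in this list
Therefore: closed

1


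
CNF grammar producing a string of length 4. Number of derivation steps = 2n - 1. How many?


Chomsky Normal Form derivation:
String length n = 4
Each step either:
  - Splits a nonterminal into two (n-1 such steps)
  - Converts a nonterminal to terminal (n such steps)
Total = (n-1) + n = 2n - 1
= 2(4) - 1
= 8 - 1
= 7

7


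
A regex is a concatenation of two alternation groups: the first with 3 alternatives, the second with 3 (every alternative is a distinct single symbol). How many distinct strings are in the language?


First group: 3 alternatives
Second group: 3 alternatives
Concatenation: each choice from group 1 pairs with each from group 2
Total = 3 x 3 = 9

9


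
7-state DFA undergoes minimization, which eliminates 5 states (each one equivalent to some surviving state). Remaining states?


Original DFA: 7 states
Redundant states removed: 5
Minimized states = original - removed
= 7 - 5
= 2

2


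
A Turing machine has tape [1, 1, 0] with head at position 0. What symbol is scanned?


Tape: [1, 1, 0]
Positions: 0 1 2
Values:    1 1 0
Head at position 0
tape[0] = 1

1


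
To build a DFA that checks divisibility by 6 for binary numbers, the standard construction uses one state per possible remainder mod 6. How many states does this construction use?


Divisibility by 6 is tracked via the remainder mod 6: 0, 1, ..., 5
The construction assigns one state to each remainder
Number of remainders = 6

6


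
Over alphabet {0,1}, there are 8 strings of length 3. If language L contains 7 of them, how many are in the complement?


Alphabet: {0,1}
String length: 3
Total strings of length 3 = 2^3 = 8
Strings in L = 7
Complement = total - |L|
= 8 - 7
= 1

1


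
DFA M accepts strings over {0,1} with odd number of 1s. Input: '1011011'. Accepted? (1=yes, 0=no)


DFA has 2 states: q_even (start, accept=no) and q_odd
Processing string '1011011' character by character:
  Position 0: read '1', 1-count=1 -> q_odd
  Position 1: read '0', 1-count=1 -> q_odd (no change)
  Position 2: read '1', 1-count=2 -> q_even
  Position 3: read '1', 1-count=3 -> q_odd
  Position 4: read '0', 1-count=3 -> q_odd (no change)
  Position 5: read '1', 1-count=4 -> q_even
  Position 6: read '1', 1-count=5 -> q_odd
Final state: q_odd, total 1s = 5 (odd); the DFA requires an odd count -> accept

1


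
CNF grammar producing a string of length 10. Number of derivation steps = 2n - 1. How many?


Chomsky Normal Form derivation:
String length n = 10
Each step either:
  - Splits a nonterminal into two (n-1 such steps)
  - Converts a nonterminal to terminal (n such steps)
Total = (n-1) + n = 2n - 1
= 2(10) - 1
= 20 - 1
= 19

19


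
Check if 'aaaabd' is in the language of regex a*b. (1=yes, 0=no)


Pattern: a*b
String: 'aaaabd'
Pattern requires: zero or more 'a's followed by exactly one 'b'
Found 4 leading 'a's
Remaining: 'bd'
Remaining is not 'b' -> no match
Result: 0

0


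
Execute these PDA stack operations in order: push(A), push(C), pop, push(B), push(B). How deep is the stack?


Tracing stack operations:
  push(A) -> stack = [A], depth=1
  push(C) -> stack = [A,C], depth=2
  pop -> removed C, stack = [A], depth=1
  push(B) -> stack = [A,B], depth=2
  push(B) -> stack = [A,B,B], depth=3
Final depth = 3

3


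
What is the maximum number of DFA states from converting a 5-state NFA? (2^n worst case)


NFA has 5 states
Subset construction: each DFA state = subset of NFA states
Maximum subsets = 2^5
2^5 = 32

32


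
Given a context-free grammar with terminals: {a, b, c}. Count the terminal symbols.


Terminal symbols: a, b, c
Counting each: a (#1), b (#2), c (#3)
Total = 3

3


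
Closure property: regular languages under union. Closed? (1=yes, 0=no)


Regular languages are closed under:
- Union (DFA product construction)
- Intersection (DFA product construction)
- Complement (swap accept/reject states)
- Concatenation (NFA construction)
- Kleene star (NFA construction)
union is in this list
Therefore: closed

1


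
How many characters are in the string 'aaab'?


String: 'aaab'
Counting characters:
  'a' appears 3 time(s)
  'b' appears 1 time(s)
Total length = 3 + 1 = 4

4


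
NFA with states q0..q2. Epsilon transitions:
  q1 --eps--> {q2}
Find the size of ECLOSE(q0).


Starting from q0
Initialize closure = {q0}
q0 has no outgoing epsilon transitions -> nothing to add
Final closure: {q0}
Size = 1

1


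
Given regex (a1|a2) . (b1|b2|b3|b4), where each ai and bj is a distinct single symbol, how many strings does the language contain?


First group: 2 alternatives
Second group: 4 alternatives
Concatenation: each choice from group 1 pairs with each from group 2
Total = 2 x 4 = 8

8


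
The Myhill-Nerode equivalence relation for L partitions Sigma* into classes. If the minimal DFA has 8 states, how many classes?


Myhill-Nerode theorem:
Number of equivalence classes = number of states in minimal DFA
Minimal DFA states = 8
Therefore equivalence classes = 8

8


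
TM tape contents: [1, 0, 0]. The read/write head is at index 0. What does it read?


Tape: [1, 0, 0]
Positions: 0 1 2
Values:    1 0 0
Head at position 0
tape[0] = 1

1


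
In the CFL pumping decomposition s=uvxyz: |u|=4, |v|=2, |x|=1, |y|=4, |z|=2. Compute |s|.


|s| = |u| + |v| + |x| + |y| + |z|
= 4 + 2 + 1 + 4 + 2
= 6 + 1 + 6
= 7 + 6
= 13

13


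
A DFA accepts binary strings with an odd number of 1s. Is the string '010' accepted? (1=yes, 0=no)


DFA has 2 states: q_even (start, accept=no) and q_odd
Processing string '010' character by character:
  Position 0: read '0', 1-count=0 -> q_even (no change)
  Position 1: read '1', 1-count=1 -> q_odd
  Position 2: read '0', 1-count=1 -> q_odd (no change)
Final state: q_odd, total 1s = 1 (odd); the DFA requires an odd count -> accept

1


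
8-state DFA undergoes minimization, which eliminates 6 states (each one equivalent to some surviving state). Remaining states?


Original DFA: 8 states
Redundant states removed: 6
Minimized states = original - removed
= 8 - 6
= 2

2


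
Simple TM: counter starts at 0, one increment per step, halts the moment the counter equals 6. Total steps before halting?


Counter starts at 0. Counting sequence:
  Step 1: counter = 1
  Step 2: counter = 2
  Step 3: counter = 3
  Step 4: counter = 4
  Step 5: counter = 5
  Step 6: counter = 6
Counter reached 6 -> halt
Total steps = 6

6


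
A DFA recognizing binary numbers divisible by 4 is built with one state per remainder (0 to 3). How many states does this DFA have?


Divisibility by 4 is tracked via the remainder mod 4: 0, 1, ..., 3
The construction assigns one state to each remainder
Number of remainders = 4

4


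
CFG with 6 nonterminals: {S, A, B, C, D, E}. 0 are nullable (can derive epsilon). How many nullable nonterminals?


Nonterminals: {S, A, B, C, D, E}
A nonterminal is nullable if it can derive epsilon
Counting nullable nonterminals: 0
Total nullable = 0

0


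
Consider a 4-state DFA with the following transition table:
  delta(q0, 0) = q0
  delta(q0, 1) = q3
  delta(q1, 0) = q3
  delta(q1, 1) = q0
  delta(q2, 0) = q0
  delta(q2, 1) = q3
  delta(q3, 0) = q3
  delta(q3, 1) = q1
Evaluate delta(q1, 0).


Looking up transition function:
delta(q1, 0) in the table
Row: q1, Column: 0
Result: q3

q3


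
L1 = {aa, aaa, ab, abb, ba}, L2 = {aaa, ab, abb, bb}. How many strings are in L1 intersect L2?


L1 = {aa, aaa, ab, abb, ba}
L2 = {aaa, ab, abb, bb}
Checking each string in L1 against L2:
  'aa': in L2? No
  'aaa': in L2? Yes
  'ab': in L2? Yes
  'abb': in L2? Yes
  'ba': in L2? No
Intersection = {aaa, ab, abb}
|L1 ∩ L2| = 3

3


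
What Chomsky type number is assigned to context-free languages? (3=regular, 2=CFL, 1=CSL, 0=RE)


Chomsky hierarchy levels:
  Type 3: Regular (DFA/NFA/regex)
  Type 2: Context-free (PDA)
  Type 1: Context-sensitive
  Type 0: Recursively enumerable (TM)
'context-free' corresponds to Type 2

2


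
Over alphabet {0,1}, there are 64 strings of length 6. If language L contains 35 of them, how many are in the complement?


Alphabet: {0,1}
String length: 6
Total strings of length 6 = 2^6 = 64
Strings in L = 35
Complement = total - |L|
= 64 - 35
= 29

29


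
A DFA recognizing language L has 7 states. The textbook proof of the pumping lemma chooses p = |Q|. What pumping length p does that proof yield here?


Pumping lemma for regular languages (standard proof):
Take p = |Q|, the number of DFA states.
Any string of length >= |Q| passes through |Q|+1 states while reading its first |Q| symbols,
so by pigeonhole some state repeats, giving the loop that can be pumped.
Here |Q| = 7
Therefore the proof uses p = 7

7


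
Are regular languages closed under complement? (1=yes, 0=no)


Regular languages are closed under all standard operations:
- Union: Yes (product construction)
- Intersection: Yes (product construction)
- Complement: Yes (swap accept/reject)
- Concatenation: Yes (NFA construction)
Operation: complement -> Closed

1


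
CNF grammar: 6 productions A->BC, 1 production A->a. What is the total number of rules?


CNF allows two rule forms:
  A -> BC (binary): 6 rules
  A -> a (terminal): 1 rule
Total = 6 + 1 = 7

7


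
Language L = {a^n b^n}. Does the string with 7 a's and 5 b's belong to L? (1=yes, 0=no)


Language requires equal numbers of a's and b's
PDA pushes for each 'a', pops for each 'b'
Number of a's = 7
Number of b's = 5
7 != 5 -> Reject

0


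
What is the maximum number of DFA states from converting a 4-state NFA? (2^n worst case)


NFA has 4 states
Subset construction: each DFA state = subset of NFA states
Maximum subsets = 2^4
2^4 = 16

16


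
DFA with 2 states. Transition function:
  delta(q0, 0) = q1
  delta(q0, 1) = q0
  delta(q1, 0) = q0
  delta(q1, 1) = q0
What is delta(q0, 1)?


Looking up transition function:
delta(q0, 1) in the table
Row: q0, Column: 1
Result: q0

q0


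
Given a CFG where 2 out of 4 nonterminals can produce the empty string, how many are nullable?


Nonterminals: {S, A, B, C}
A nonterminal is nullable if it can derive epsilon
Counting nullable nonterminals: 2
Total nullable = 2

2


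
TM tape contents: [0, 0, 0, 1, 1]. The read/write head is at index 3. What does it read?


Tape: [0, 0, 0, 1, 1]
Positions: 0 1 2 3 4
Values:    0 0 0 1 1
Head at position 3
tape[3] = 1

1


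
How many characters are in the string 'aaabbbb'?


String: 'aaabbbb'
Counting characters:
  'a' appears 3 time(s)
  'b' appears 4 time(s)
Total length = 3 + 4 = 7

7


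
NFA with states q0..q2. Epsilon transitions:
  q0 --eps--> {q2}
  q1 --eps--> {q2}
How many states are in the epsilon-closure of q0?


Starting from q0
Initialize closure = {q0}
Follow epsilon from q0 -> add q2
Final closure: {q0, q2}
Size = 2

2


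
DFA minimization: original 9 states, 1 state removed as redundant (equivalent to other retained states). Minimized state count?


Original DFA: 9 states
Redundant states removed: 1
Minimized states = original - removed
= 9 - 1
= 8

8


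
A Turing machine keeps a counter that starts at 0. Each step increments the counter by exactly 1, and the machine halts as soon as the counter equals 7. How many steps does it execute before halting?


Counter starts at 0. Counting sequence:
  Step 1: counter = 1
  Step 2: counter = 2
  Step 3: counter = 3
  Step 4: counter = 4
  Step 5: counter = 5
  Step 6: counter = 6
  Step 7: counter = 7
Counter reached 7 -> halt
Total steps = 7

7


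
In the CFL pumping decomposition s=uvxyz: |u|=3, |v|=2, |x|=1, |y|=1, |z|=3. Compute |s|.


|s| = |u| + |v| + |x| + |y| + |z|
= 3 + 2 + 1 + 1 + 3
= 5 + 1 + 4
= 6 + 4
= 10

10


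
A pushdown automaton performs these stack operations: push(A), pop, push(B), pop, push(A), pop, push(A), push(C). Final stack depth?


Tracing stack operations:
  push(A) -> stack = [A], depth=1
  pop -> removed A, stack = [], depth=0
  push(B) -> stack = [B], depth=1
  pop -> removed B, stack = [], depth=0
  push(A) -> stack = [A], depth=1
  pop -> removed A, stack = [], depth=0
  push(A) -> stack = [A], depth=1
  push(C) -> stack = [A,C], depth=2
Final depth = 2

2


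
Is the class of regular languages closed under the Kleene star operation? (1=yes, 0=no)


Regular languages are closed under:
- Union (DFA product construction)
- Intersection (DFA product construction)
- Complement (swap accept/reject states)
- Concatenation (NFA construction)
- Kleene star (NFA construction)
Kleene star is in this list
Therefore: closed

1


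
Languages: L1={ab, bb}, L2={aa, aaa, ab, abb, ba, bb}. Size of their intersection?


L1 = {ab, bb}
L2 = {aa, aaa, ab, abb, ba, bb}
Checking each string in L1 against L2:
  'ab': in L2? Yes
  'bb': in L2? Yes
Intersection = {ab, bb}
|L1 ∩ L2| = 2

2


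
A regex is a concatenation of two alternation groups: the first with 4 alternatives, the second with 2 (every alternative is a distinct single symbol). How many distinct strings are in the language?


First group: 4 alternatives
Second group: 2 alternatives
Concatenation: each choice from group 1 pairs with each from group 2
Total = 4 x 2 = 8

8
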